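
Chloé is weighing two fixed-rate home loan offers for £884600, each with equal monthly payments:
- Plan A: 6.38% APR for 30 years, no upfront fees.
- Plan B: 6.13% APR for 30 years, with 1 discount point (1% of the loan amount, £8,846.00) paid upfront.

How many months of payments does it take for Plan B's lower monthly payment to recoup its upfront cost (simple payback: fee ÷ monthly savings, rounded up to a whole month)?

Plan A: monthly rate = 6.38%/12 = 0.0053167; payment = 884,600 × 0.0053167 / (1 − (1+0.0053167)^−360) = £5,521.65.
Plan B: at 6.13% the monthly rate is 0.0051083, so the payment is 884,600 × 0.0051083 / (1 − 1.0051083^−360) = £5,377.78.
Monthly savings = £5,521.65 − £5,377.78 = £143.87.
Break-even = £8,846.00 / £143.87 = 61.49 → 62 months.

62 months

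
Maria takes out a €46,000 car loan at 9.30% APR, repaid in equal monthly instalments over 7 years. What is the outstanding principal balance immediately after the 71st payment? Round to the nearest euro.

€9,205

With monthly rate i = 9.3%/12 = 0.0077500, the balance after k of n payments is P · [(1+i)^n − (1+i)^k] / [(1+i)^n − 1].
(1+0.0077500)^84 = 1.91265118 and (1+0.0077500)^71 = 1.73001267, so the balance is 46,000 × (1.91265118 − 1.73001267) / (1.91265118 − 1) = €9,205.46.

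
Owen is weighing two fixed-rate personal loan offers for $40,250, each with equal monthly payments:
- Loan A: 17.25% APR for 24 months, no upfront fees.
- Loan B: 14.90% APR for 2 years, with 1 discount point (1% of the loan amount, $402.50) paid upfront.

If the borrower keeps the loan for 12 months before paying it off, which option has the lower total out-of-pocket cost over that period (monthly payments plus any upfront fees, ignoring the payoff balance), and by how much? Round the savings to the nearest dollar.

Loan A: at 17.25% the monthly rate is 0.0143750, so the payment is 40,250 × 0.0143750 / (1 − 1.0143750^−24) = $1,994.89.
Loan B: monthly rate = 14.9%/12 = 0.0124167; payment = 40,250 × 0.0124167 / (1 − (1+0.0124167)^−24) = $1,949.68.
Over 12 months: Loan A costs 12 × $1,994.89 = $23,938.68; Loan B costs 12 × $1,949.68 + $402.50 = $23,798.66.
Loan B is cheaper by $23,938.68 − $23,798.66 = $140.02.

Loan B by $140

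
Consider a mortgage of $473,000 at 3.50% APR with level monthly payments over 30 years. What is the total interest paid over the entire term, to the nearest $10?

Monthly rate = 3.5%/12 = 0.0029167; payment = 473,000 × 0.0029167 / (1 − (1+0.0029167)^−360) = $2,123.98.
Total paid = 360 × $2,123.98 = $764,632.80; interest = $764,632.80 − $473,000 = $291,632.80.

$291,630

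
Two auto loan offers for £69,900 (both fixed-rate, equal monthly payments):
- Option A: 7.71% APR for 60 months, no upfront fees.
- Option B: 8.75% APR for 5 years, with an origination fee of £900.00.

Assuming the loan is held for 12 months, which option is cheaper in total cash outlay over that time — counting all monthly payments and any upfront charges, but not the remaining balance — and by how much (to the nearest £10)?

Option A: monthly rate = 7.71%/12 = 0.0064250; payment = 69,900 × 0.0064250 / (1 − (1+0.0064250)^−60) = £1,407.64.
Option B: monthly rate = 8.75%/12 = 0.0072917; payment = 69,900 × 0.0072917 / (1 − (1+0.0072917)^−60) = £1,442.54.
Over 12 months: Option A costs 12 × £1,407.64 = £16,891.68; Option B costs 12 × £1,442.54 + £900.00 = £18,210.48.
Option A is cheaper by £18,210.48 − £16,891.68 = £1,318.80.

Option A by £1,320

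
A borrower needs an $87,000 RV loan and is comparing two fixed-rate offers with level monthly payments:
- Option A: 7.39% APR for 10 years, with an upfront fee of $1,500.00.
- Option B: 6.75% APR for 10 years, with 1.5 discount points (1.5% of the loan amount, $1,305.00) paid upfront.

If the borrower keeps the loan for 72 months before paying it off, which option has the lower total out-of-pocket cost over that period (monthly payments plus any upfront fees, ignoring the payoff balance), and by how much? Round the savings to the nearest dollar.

Option A: monthly rate = 7.39%/12 = 0.0061583; payment = 87,000 × 0.0061583 / (1 − (1+0.0061583)^−120) = $1,027.72.
Option B: monthly rate = 6.75%/12 = 0.0056250; payment = 87,000 × 0.0056250 / (1 − (1+0.0056250)^−120) = $998.97.
Over 72 months: Option A costs 72 × $1,027.72 + $1,500.00 = $75,495.84; Option B costs 72 × $998.97 + $1,305.00 = $73,230.84.
Option B is cheaper by $75,495.84 − $73,230.84 = $2,265.00.

Option B by $2,265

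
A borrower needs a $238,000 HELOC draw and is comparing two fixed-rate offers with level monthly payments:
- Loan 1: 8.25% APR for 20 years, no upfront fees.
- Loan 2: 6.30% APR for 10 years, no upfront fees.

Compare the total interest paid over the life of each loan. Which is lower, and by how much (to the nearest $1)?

Loan 1: monthly rate = 8.25%/12 = 0.0068750; payment = 238,000 × 0.0068750 / (1 − (1+0.0068750)^−240) = $2,027.92.
Total interest on Loan 1 = 240 × $2,027.92 − $238,000 = $248,700.80.
Loan 2: at 6.30% the monthly rate is 0.0052500, so the payment is 238,000 × 0.0052500 / (1 − 1.0052500^−120) = $2,678.29.
Total interest on Loan 2 = 120 × $2,678.29 − $238,000 = $83,394.80.
Loan 2 is lower by $165,306.00.

Loan 2 by $165,306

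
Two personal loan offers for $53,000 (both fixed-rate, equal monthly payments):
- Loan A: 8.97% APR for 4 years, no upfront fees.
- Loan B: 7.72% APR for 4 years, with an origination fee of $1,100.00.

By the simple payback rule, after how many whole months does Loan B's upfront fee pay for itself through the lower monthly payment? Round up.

36 months

Loan A: monthly rate = 8.97%/12 = 0.0074750; payment = 53,000 × 0.0074750 / (1 − (1+0.0074750)^−48) = $1,318.15.
Loan B: monthly rate = 7.72%/12 = 0.0064333; payment = 53,000 × 0.0064333 / (1 − (1+0.0064333)^−48) = $1,286.93.
Monthly savings = $1,318.15 − $1,286.93 = $31.22.
Break-even = $1,100.00 / $31.22 = 35.23 → 36 months.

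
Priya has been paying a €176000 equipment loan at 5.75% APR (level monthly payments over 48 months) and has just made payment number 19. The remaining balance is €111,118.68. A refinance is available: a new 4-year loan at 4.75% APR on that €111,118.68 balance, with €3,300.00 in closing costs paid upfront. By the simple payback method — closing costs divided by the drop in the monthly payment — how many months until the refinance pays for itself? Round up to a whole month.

Current payment = 176,000 × 5.75%/12 / (1 − (1+0.0047917)^−48) = €4,113.22.
Refinanced payment = 111,118.68 × 0.0039583 / (1 − (1+0.0039583)^−48) = €2,546.42.
Monthly savings = €4,113.22 − €2,546.42 = €1,566.80.
Break-even = €3,300.00 / €1,566.80 = 2.11 → 3 months.

3 months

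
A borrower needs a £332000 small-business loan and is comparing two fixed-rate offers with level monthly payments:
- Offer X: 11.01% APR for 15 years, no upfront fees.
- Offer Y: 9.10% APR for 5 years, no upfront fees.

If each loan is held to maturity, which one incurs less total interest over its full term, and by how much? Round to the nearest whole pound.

Offer Y by £265,132

Offer X: at 11.01% the monthly rate is 0.0091750, so the payment is 332,000 × 0.0091750 / (1 − 1.0091750^−180) = £3,775.59.
Total interest on Offer X = 180 × £3,775.59 − £332,000 = £347,606.20.
Offer Y: at 9.10% the monthly rate is 0.0075833, so the payment is 332,000 × 0.0075833 / (1 − 1.0075833^−60) = £6,907.90.
Total interest on Offer Y = 60 × £6,907.90 − £332,000 = £82,474.00.
Offer Y is lower by £265,132.20.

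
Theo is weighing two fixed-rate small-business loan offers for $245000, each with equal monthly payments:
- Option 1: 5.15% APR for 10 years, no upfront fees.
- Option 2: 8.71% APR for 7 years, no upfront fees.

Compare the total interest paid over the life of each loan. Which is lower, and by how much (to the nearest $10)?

Option 1 by $14,100

Option 1: monthly rate = 5.15%/12 = 0.0042917; payment = 245,000 × 0.0042917 / (1 − (1+0.0042917)^−120) = $2,616.61.
Total interest on Option 1 = 120 × $2,616.61 − $245,000 = $68,993.20.
Option 2: at 8.71% the monthly rate is 0.0072583, so the payment is 245,000 × 0.0072583 / (1 − 1.0072583^−84) = $3,905.86.
Total interest on Option 2 = 84 × $3,905.86 − $245,000 = $83,092.24.
Option 1 is lower by $14,099.04.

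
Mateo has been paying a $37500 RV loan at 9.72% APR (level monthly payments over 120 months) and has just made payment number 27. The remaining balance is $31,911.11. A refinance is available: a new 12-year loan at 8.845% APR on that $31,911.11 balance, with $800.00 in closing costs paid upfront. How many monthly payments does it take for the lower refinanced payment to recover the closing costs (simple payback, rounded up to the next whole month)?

Current payment = 37,500 × 9.72%/12 / (1 − (1+0.0081000)^−120) = $489.77.
Refinanced payment = 31,911.11 × 0.0073708 / (1 − (1+0.0073708)^−144) = $360.38.
Monthly savings = $489.77 − $360.38 = $129.39.
Break-even = $800.00 / $129.39 = 6.18 → 7 months.

7 months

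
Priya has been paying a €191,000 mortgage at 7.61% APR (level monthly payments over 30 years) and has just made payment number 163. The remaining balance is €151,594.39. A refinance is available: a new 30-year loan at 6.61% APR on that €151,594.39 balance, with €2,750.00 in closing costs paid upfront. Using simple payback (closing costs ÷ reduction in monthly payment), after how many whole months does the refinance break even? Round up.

8 months

Current payment = 191,000 × 7.61%/12 / (1 − (1+0.0063417)^−360) = €1,349.92.
Refinanced payment = 151,594.39 × 0.0055083 / (1 − (1+0.0055083)^−360) = €969.17.
Monthly savings = €1,349.92 − €969.17 = €380.75.
Break-even = €2,750.00 / €380.75 = 7.22 → 8 months.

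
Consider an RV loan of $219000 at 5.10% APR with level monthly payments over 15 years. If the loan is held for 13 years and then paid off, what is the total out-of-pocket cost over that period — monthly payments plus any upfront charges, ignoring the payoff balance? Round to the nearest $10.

Monthly rate = 5.1%/12 = 0.0042500; payment = 219,000 × 0.0042500 / (1 − (1+0.0042500)^−180) = $1,743.27.
Total outlay = 156 × $1,743.27 = $271,950.12.

$271,950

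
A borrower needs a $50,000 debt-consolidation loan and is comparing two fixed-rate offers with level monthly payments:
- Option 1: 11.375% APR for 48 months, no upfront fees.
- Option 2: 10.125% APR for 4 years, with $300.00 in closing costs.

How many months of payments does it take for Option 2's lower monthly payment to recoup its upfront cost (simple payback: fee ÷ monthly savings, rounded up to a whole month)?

10 months

Option 1: at 11.375% the monthly rate is 0.0094792, so the payment is 50,000 × 0.0094792 / (1 − 1.0094792^−48) = $1,301.40.
Option 2: monthly rate = 10.125%/12 = 0.0084375; payment = 50,000 × 0.0084375 / (1 − (1+0.0084375)^−48) = $1,271.13.
Monthly savings = $1,301.40 − $1,271.13 = $30.27.
Break-even = $300.00 / $30.27 = 9.91 → 10 months.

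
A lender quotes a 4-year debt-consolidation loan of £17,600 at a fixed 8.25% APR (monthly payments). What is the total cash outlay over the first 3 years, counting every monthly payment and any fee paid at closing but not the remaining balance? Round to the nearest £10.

At 8.25% the monthly rate is 0.0068750, so the payment is 17,600 × 0.0068750 / (1 − 1.0068750^−48) = £431.74.
Total outlay = 36 × £431.74 = £15,542.64.

£15,540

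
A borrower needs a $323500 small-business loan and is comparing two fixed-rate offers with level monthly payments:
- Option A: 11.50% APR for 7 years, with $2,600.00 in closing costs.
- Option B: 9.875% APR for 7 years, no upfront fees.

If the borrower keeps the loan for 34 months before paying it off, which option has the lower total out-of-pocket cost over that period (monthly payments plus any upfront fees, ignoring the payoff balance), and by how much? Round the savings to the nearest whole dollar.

Option B by $11,947

Option A: at 11.50% the monthly rate is 0.0095833, so the payment is 323,500 × 0.0095833 / (1 − 1.0095833^−84) = $5,624.52.
Option B: monthly rate = 9.875%/12 = 0.0082292; payment = 323,500 × 0.0082292 / (1 − (1+0.0082292)^−84) = $5,349.61.
Over 34 months: Option A costs 34 × $5,624.52 + $2,600.00 = $193,833.68; Option B costs 34 × $5,349.61 = $181,886.74.
Option B is cheaper by $193,833.68 − $181,886.74 = $11,946.94.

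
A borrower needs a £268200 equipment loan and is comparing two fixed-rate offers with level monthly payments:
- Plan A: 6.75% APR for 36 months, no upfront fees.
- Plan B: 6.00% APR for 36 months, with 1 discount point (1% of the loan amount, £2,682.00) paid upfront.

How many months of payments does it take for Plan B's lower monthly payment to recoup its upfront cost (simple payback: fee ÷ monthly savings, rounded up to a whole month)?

Plan A: at 6.75% the monthly rate is 0.0056250, so the payment is 268,200 × 0.0056250 / (1 − 1.0056250^−36) = £8,250.62.
Plan B: monthly rate = 6%/12 = 0.0050000; payment = 268,200 × 0.0050000 / (1 − (1+0.0050000)^−36) = £8,159.16.
Monthly savings = £8,250.62 − £8,159.16 = £91.46.
Break-even = £2,682.00 / £91.46 = 29.32 → 30 months.

30 months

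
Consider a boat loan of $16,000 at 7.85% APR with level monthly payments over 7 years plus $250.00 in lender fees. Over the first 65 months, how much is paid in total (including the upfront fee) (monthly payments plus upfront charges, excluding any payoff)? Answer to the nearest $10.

At 7.85% the monthly rate is 0.0065417, so the payment is 16,000 × 0.0065417 / (1 − 1.0065417^−84) = $248.19.
Total outlay = 65 × $248.19 + $250.00 = $16,382.35.

$16,380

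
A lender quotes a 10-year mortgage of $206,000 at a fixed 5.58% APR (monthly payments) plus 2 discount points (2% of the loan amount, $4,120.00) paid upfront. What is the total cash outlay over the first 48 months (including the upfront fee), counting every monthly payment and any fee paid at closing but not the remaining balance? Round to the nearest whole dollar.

$111,823

Monthly rate = 5.58%/12 = 0.0046500; payment = 206,000 × 0.0046500 / (1 − (1+0.0046500)^−120) = $2,243.82.
Total outlay = 48 × $2,243.82 + $4,120.00 = $111,823.36.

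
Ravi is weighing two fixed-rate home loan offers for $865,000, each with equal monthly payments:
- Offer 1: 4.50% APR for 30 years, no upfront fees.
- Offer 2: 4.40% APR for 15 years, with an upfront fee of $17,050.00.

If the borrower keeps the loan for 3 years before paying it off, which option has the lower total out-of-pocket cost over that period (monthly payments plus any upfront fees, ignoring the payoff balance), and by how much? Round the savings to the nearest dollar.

Offer 1 by $95,899

Offer 1: monthly rate = 4.5%/12 = 0.0037500; payment = 865,000 × 0.0037500 / (1 − (1+0.0037500)^−360) = $4,382.83.
Offer 2: monthly rate = 4.4%/12 = 0.0036667; payment = 865,000 × 0.0036667 / (1 − (1+0.0036667)^−180) = $6,573.07.
Over 36 months: Offer 1 costs 36 × $4,382.83 = $157,781.88; Offer 2 costs 36 × $6,573.07 + $17,050.00 = $253,680.52.
Offer 1 is cheaper by $253,680.52 − $157,781.88 = $95,898.64.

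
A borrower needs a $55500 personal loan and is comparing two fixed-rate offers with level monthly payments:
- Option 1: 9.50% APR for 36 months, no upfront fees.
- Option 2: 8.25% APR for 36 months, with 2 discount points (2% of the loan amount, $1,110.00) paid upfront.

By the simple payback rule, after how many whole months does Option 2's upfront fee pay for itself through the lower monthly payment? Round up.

Option 1: monthly rate = 9.5%/12 = 0.0079167; payment = 55,500 × 0.0079167 / (1 − (1+0.0079167)^−36) = $1,777.83.
Option 2: at 8.25% the monthly rate is 0.0068750, so the payment is 55,500 × 0.0068750 / (1 − 1.0068750^−36) = $1,745.58.
Monthly savings = $1,777.83 − $1,745.58 = $32.25.
Break-even = $1,110.00 / $32.25 = 34.42 → 35 months.

35 months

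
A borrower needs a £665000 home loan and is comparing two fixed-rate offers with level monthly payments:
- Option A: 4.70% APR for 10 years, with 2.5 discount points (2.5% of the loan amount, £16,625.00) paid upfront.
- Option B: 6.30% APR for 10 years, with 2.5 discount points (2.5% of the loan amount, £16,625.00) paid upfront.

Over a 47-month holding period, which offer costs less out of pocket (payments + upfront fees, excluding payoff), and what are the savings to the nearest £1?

Option A: monthly rate = 4.7%/12 = 0.0039167; payment = 665,000 × 0.0039167 / (1 − (1+0.0039167)^−120) = £6,956.25.
Option B: monthly rate = 6.3%/12 = 0.0052500; payment = 665,000 × 0.0052500 / (1 − (1+0.0052500)^−120) = £7,483.45.
Over 47 months: Option A costs 47 × £6,956.25 + £16,625.00 = £343,568.75; Option B costs 47 × £7,483.45 + £16,625.00 = £368,347.15.
Option A is cheaper by £368,347.15 − £343,568.75 = £24,778.40.

Option A by £24,778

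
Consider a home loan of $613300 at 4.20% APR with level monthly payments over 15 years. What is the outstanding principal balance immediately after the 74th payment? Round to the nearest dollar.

$406,626

With monthly rate i = 4.2%/12 = 0.0035000, the balance after k of n payments is P · [(1+i)^n − (1+i)^k] / [(1+i)^n − 1].
(1+0.0035000)^180 = 1.87554647 and (1+0.0035000)^74 = 1.29504806, so the balance is 613,300 × (1.87554647 − 1.29504806) / (1.87554647 − 1) = $406,625.68.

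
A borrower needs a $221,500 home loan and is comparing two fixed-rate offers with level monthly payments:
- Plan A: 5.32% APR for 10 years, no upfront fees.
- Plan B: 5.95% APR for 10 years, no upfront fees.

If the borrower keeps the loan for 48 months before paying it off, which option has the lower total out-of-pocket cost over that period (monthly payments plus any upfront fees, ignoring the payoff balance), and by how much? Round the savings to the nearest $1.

Plan A: at 5.32% the monthly rate is 0.0044333, so the payment is 221,500 × 0.0044333 / (1 − 1.0044333^−120) = $2,384.15.
Plan B: monthly rate = 5.95%/12 = 0.0049583; payment = 221,500 × 0.0049583 / (1 − (1+0.0049583)^−120) = $2,453.55.
Over 48 months: Plan A costs 48 × $2,384.15 = $114,439.20; Plan B costs 48 × $2,453.55 = $117,770.40.
Plan A is cheaper by $117,770.40 − $114,439.20 = $3,331.20.

Plan A by $3,331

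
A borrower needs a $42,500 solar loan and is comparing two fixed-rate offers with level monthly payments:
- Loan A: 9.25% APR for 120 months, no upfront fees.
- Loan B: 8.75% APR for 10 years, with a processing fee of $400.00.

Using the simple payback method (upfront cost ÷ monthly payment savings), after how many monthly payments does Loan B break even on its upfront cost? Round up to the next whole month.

Loan A: at 9.25% the monthly rate is 0.0077083, so the payment is 42,500 × 0.0077083 / (1 − 1.0077083^−120) = $544.14.
Loan B: monthly rate = 8.75%/12 = 0.0072917; payment = 42,500 × 0.0072917 / (1 − (1+0.0072917)^−120) = $532.64.
Monthly savings = $544.14 − $532.64 = $11.50.
Break-even = $400.00 / $11.50 = 34.78 → 35 months.

35 months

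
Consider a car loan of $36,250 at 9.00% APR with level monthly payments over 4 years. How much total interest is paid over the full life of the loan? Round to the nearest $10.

Monthly rate = 9%/12 = 0.0075000; payment = 36,250 × 0.0075000 / (1 − (1+0.0075000)^−48) = $902.08.
Total paid = 48 × $902.08 = $43,299.84; interest = $43,299.84 − $36,250 = $7,049.84.

$7,050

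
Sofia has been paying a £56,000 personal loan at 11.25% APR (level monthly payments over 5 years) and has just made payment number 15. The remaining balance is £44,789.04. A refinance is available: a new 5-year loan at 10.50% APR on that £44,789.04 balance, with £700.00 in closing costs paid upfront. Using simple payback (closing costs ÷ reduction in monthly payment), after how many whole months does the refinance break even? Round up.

Current payment = 56,000 × 11.25%/12 / (1 − (1+0.0093750)^−60) = £1,224.57.
Refinanced payment = 44,789.04 × 0.0087500 / (1 − (1+0.0087500)^−60) = £962.69.
Monthly savings = £1,224.57 − £962.69 = £261.88.
Break-even = £700.00 / £261.88 = 2.67 → 3 months.

3 months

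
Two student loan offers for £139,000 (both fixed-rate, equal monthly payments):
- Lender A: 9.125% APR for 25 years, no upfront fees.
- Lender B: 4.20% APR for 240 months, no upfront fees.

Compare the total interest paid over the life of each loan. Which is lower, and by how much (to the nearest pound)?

Lender A: monthly rate = 9.125%/12 = 0.0076042; payment = 139,000 × 0.0076042 / (1 − (1+0.0076042)^−300) = £1,178.40.
Total interest on Lender A = 300 × £1,178.40 − £139,000 = £214,520.00.
Lender B: monthly rate = 4.2%/12 = 0.0035000; payment = 139,000 × 0.0035000 / (1 − (1+0.0035000)^−240) = £857.03.
Total interest on Lender B = 240 × £857.03 − £139,000 = £66,687.20.
Lender B is lower by £147,832.80.

Lender B by £147,833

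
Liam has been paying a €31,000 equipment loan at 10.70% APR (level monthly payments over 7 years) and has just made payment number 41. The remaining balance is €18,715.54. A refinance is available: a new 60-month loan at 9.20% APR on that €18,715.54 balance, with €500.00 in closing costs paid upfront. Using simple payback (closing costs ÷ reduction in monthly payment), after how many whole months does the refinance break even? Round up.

Current payment = 31,000 × 10.7%/12 / (1 − (1+0.0089167)^−84) = €525.92.
Refinanced payment = 18,715.54 × 0.0076667 / (1 − (1+0.0076667)^−60) = €390.32.
Monthly savings = €525.92 − €390.32 = €135.60.
Break-even = €500.00 / €135.60 = 3.69 → 4 months.

4 months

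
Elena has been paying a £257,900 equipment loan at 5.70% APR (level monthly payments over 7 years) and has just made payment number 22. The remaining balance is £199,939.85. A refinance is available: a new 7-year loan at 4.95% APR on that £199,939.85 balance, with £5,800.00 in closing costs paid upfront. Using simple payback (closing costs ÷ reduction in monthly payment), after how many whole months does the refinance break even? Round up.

Current payment = 257,900 × 5.7%/12 / (1 − (1+0.0047500)^−84) = £3,730.57.
Refinanced payment = 199,939.85 × 0.0041250 / (1 − (1+0.0041250)^−84) = £2,821.24.
Monthly savings = £3,730.57 − £2,821.24 = £909.33.
Break-even = £5,800.00 / £909.33 = 6.38 → 7 months.

7 months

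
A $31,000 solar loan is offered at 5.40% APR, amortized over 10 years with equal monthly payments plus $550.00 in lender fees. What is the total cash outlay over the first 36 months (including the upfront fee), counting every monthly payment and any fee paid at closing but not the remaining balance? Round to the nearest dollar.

$12,606

At 5.40% the monthly rate is 0.0045000, so the payment is 31,000 × 0.0045000 / (1 − 1.0045000^−120) = $334.90.
Total outlay = 36 × $334.90 + $550.00 = $12,606.40.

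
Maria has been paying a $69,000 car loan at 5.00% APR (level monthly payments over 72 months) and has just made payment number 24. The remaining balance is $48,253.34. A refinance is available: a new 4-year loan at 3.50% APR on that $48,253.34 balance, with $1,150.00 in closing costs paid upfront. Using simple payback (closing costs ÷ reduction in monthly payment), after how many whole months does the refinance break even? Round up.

Current payment = 69,000 × 5%/12 / (1 − (1+0.0041667)^−72) = $1,111.24.
Refinanced payment = 48,253.34 × 0.0029167 / (1 − (1+0.0029167)^−48) = $1,078.75.
Monthly savings = $1,111.24 − $1,078.75 = $32.49.
Break-even = $1,150.00 / $32.49 = 35.40 → 36 months.

36 months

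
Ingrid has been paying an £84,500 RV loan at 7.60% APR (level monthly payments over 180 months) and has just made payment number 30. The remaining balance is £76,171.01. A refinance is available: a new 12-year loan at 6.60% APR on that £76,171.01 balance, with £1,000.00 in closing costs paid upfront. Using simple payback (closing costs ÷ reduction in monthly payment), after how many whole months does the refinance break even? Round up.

Current payment = 84,500 × 7.6%/12 / (1 − (1+0.0063333)^−180) = £788.13.
Refinanced payment = 76,171.01 × 0.0055000 / (1 − (1+0.0055000)^−144) = £767.18.
Monthly savings = £788.13 − £767.18 = £20.95.
Break-even = £1,000.00 / £20.95 = 47.73 → 48 months.

48 months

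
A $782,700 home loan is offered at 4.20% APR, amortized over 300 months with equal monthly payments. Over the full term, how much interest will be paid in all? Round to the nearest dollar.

$482,790

Monthly rate = 4.2%/12 = 0.0035000; payment = 782,700 × 0.0035000 / (1 − (1+0.0035000)^−300) = $4,218.30.
Total paid = 300 × $4,218.30 = $1,265,490.00; interest = $1,265,490.00 − $782,700 = $482,790.00.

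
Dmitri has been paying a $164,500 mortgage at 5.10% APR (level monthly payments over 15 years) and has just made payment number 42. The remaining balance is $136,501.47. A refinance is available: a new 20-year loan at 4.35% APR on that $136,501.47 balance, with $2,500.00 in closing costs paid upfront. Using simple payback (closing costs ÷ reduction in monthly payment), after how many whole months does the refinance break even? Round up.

6 months

Current payment = 164,500 × 5.1%/12 / (1 − (1+0.0042500)^−180) = $1,309.44.
Refinanced payment = 136,501.47 × 0.0036250 / (1 − (1+0.0036250)^−240) = $852.56.
Monthly savings = $1,309.44 − $852.56 = $456.88.
Break-even = $2,500.00 / $456.88 = 5.47 → 6 months.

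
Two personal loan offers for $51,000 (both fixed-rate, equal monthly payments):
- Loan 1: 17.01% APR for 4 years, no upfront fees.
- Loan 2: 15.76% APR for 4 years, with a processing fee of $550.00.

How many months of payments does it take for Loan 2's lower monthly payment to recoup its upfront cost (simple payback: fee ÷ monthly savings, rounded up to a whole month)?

17 months

Loan 1: monthly rate = 17.01%/12 = 0.0141750; payment = 51,000 × 0.0141750 / (1 − (1+0.0141750)^−48) = $1,471.87.
Loan 2: at 15.76% the monthly rate is 0.0131333, so the payment is 51,000 × 0.0131333 / (1 − 1.0131333^−48) = $1,439.09.
Monthly savings = $1,471.87 − $1,439.09 = $32.78.
Break-even = $550.00 / $32.78 = 16.78 → 17 months.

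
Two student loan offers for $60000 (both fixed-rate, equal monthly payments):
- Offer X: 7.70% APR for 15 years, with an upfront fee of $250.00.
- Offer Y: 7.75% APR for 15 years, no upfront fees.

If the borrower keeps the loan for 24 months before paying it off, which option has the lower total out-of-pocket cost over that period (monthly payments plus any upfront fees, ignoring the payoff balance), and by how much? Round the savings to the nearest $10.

Offer X: monthly rate = 7.7%/12 = 0.0064167; payment = 60,000 × 0.0064167 / (1 − (1+0.0064167)^−180) = $563.05.
Offer Y: monthly rate = 7.75%/12 = 0.0064583; payment = 60,000 × 0.0064583 / (1 − (1+0.0064583)^−180) = $564.77.
Over 24 months: Offer X costs 24 × $563.05 + $250.00 = $13,763.20; Offer Y costs 24 × $564.77 = $13,554.48.
Offer Y is cheaper by $13,763.20 − $13,554.48 = $208.72.

Offer Y by $210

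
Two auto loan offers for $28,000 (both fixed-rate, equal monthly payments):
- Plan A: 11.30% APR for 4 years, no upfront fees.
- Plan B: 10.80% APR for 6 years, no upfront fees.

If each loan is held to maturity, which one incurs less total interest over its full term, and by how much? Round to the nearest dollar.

Plan A: at 11.30% the monthly rate is 0.0094167, so the payment is 28,000 × 0.0094167 / (1 − 1.0094167^−48) = $727.76.
Total interest on Plan A = 48 × $727.76 − $28,000 = $6,932.48.
Plan B: at 10.80% the monthly rate is 0.0090000, so the payment is 28,000 × 0.0090000 / (1 − 1.0090000^−72) = $530.09.
Total interest on Plan B = 72 × $530.09 − $28,000 = $10,166.48.
Plan A is lower by $3,234.00.

Plan A by $3,234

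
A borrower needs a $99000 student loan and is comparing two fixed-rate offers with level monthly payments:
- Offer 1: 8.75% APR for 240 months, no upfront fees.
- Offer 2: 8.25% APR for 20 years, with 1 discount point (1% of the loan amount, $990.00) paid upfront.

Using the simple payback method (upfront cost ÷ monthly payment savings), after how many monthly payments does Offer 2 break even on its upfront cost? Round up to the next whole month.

Offer 1: monthly rate = 8.75%/12 = 0.0072917; payment = 99,000 × 0.0072917 / (1 − (1+0.0072917)^−240) = $874.87.
Offer 2: monthly rate = 8.25%/12 = 0.0068750; payment = 99,000 × 0.0068750 / (1 − (1+0.0068750)^−240) = $843.54.
Monthly savings = $874.87 − $843.54 = $31.33.
Break-even = $990.00 / $31.33 = 31.60 → 32 months.

32 months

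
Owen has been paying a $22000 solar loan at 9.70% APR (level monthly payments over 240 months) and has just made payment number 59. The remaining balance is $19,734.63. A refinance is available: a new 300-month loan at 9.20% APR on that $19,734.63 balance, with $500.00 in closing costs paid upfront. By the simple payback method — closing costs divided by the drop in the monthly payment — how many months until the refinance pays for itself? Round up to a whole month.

Current payment = 22,000 × 9.7%/12 / (1 − (1+0.0080833)^−240) = $207.95.
Refinanced payment = 19,734.63 × 0.0076667 / (1 − (1+0.0076667)^−300) = $168.32.
Monthly savings = $207.95 − $168.32 = $39.63.
Break-even = $500.00 / $39.63 = 12.62 → 13 months.

13 months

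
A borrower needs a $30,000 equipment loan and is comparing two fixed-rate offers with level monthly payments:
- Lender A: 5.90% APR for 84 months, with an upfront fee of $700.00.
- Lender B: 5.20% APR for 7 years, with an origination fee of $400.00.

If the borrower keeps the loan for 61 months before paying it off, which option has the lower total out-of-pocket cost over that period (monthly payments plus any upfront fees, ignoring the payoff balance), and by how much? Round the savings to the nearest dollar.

Lender A: at 5.90% the monthly rate is 0.0049167, so the payment is 30,000 × 0.0049167 / (1 − 1.0049167^−84) = $436.82.
Lender B: monthly rate = 5.2%/12 = 0.0043333; payment = 30,000 × 0.0043333 / (1 − (1+0.0043333)^−84) = $426.84.
Over 61 months: Lender A costs 61 × $436.82 + $700.00 = $27,346.02; Lender B costs 61 × $426.84 + $400.00 = $26,437.24.
Lender B is cheaper by $27,346.02 − $26,437.24 = $908.78.

Lender B by $909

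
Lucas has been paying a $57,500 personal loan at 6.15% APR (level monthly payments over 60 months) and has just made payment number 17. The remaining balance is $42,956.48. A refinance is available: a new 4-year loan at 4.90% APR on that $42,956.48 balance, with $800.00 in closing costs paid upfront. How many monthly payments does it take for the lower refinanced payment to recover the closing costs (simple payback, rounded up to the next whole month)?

Current payment = 57,500 × 6.15%/12 / (1 − (1+0.0051250)^−60) = $1,115.65.
Refinanced payment = 42,956.48 × 0.0040833 / (1 − (1+0.0040833)^−48) = $987.31.
Monthly savings = $1,115.65 − $987.31 = $128.34.
Break-even = $800.00 / $128.34 = 6.23 → 7 months.

7 months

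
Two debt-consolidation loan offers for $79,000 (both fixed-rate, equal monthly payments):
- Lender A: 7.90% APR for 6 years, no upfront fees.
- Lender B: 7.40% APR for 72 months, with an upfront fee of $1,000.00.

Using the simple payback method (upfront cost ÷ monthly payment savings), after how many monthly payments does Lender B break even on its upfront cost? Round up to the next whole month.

Lender A: monthly rate = 7.9%/12 = 0.0065833; payment = 79,000 × 0.0065833 / (1 − (1+0.0065833)^−72) = $1,381.27.
Lender B: monthly rate = 7.4%/12 = 0.0061667; payment = 79,000 × 0.0061667 / (1 − (1+0.0061667)^−72) = $1,362.10.
Monthly savings = $1,381.27 − $1,362.10 = $19.17.
Break-even = $1,000.00 / $19.17 = 52.16 → 53 months.

53 months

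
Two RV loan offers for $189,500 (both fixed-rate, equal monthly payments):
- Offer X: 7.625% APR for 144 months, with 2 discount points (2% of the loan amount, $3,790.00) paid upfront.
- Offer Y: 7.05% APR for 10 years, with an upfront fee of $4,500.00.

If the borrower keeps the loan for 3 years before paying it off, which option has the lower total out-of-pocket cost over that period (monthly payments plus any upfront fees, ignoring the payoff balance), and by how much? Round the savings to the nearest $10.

Offer X: monthly rate = 7.625%/12 = 0.0063542; payment = 189,500 × 0.0063542 / (1 − (1+0.0063542)^−144) = $2,012.48.
Offer Y: at 7.05% the monthly rate is 0.0058750, so the payment is 189,500 × 0.0058750 / (1 − 1.0058750^−120) = $2,205.14.
Over 36 months: Offer X costs 36 × $2,012.48 + $3,790.00 = $76,239.28; Offer Y costs 36 × $2,205.14 + $4,500.00 = $83,885.04.
Offer X is cheaper by $83,885.04 − $76,239.28 = $7,645.76.

Offer X by $7,650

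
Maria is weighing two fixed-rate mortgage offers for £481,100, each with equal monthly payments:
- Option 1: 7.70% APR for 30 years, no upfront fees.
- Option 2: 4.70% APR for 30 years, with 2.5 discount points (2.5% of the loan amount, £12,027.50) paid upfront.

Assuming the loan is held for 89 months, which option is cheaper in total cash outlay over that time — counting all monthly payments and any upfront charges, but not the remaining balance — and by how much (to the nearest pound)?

Option 2 by £71,177

Option 1: monthly rate = 7.7%/12 = 0.0064167; payment = 481,100 × 0.0064167 / (1 − (1+0.0064167)^−360) = £3,430.05.
Option 2: monthly rate = 4.7%/12 = 0.0039167; payment = 481,100 × 0.0039167 / (1 − (1+0.0039167)^−360) = £2,495.17.
Over 89 months: Option 1 costs 89 × £3,430.05 = £305,274.45; Option 2 costs 89 × £2,495.17 + £12,027.50 = £234,097.63.
Option 2 is cheaper by £305,274.45 − £234,097.63 = £71,176.82.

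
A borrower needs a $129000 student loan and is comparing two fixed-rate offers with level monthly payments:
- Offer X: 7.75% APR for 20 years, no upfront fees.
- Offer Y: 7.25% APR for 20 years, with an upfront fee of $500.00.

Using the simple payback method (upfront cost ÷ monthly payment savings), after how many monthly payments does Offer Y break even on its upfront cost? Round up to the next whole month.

Offer X: monthly rate = 7.75%/12 = 0.0064583; payment = 129,000 × 0.0064583 / (1 − (1+0.0064583)^−240) = $1,059.02.
Offer Y: monthly rate = 7.25%/12 = 0.0060417; payment = 129,000 × 0.0060417 / (1 − (1+0.0060417)^−240) = $1,019.59.
Monthly savings = $1,059.02 − $1,019.59 = $39.43.
Break-even = $500.00 / $39.43 = 12.68 → 13 months.

13 months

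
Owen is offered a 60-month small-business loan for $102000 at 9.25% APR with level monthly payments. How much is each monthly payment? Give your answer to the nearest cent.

$2,129.75

Monthly rate = 9.25%/12 = 0.0077083; payment = 102,000 × 0.0077083 / (1 − (1+0.0077083)^−60) = $2,129.75.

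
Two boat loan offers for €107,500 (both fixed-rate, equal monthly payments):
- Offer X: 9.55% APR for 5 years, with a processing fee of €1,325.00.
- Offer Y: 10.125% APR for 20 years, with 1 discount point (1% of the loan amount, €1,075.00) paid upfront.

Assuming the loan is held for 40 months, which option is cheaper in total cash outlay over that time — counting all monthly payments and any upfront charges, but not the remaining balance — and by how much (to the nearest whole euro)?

Offer X: at 9.55% the monthly rate is 0.0079583, so the payment is 107,500 × 0.0079583 / (1 − 1.0079583^−60) = €2,260.33.
Offer Y: monthly rate = 10.125%/12 = 0.0084375; payment = 107,500 × 0.0084375 / (1 − (1+0.0084375)^−240) = €1,046.32.
Over 40 months: Offer X costs 40 × €2,260.33 + €1,325.00 = €91,738.20; Offer Y costs 40 × €1,046.32 + €1,075.00 = €42,927.80.
Offer Y is cheaper by €91,738.20 − €42,927.80 = €48,810.40.

Offer Y by €48,810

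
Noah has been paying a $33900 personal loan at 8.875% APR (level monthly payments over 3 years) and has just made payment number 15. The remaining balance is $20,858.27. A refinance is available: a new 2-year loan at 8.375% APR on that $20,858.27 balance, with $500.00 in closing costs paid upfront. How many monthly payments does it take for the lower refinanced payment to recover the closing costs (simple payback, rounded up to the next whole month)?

4 months

Current payment = 33,900 × 8.875%/12 / (1 − (1+0.0073958)^−36) = $1,076.04.
Refinanced payment = 20,858.27 × 0.0069792 / (1 − (1+0.0069792)^−24) = $946.93.
Monthly savings = $1,076.04 − $946.93 = $129.11.
Break-even = $500.00 / $129.11 = 3.87 → 4 months.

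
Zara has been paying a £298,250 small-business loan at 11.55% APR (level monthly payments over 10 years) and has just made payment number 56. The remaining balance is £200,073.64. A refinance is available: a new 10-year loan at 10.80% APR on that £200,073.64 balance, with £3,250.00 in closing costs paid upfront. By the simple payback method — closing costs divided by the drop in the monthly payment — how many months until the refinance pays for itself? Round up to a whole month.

3 months

Current payment = 298,250 × 11.55%/12 / (1 − (1+0.0096250)^−120) = £4,201.80.
Refinanced payment = 200,073.64 × 0.0090000 / (1 − (1+0.0090000)^−120) = £2,733.41.
Monthly savings = £4,201.80 − £2,733.41 = £1,468.39.
Break-even = £3,250.00 / £1,468.39 = 2.21 → 3 months.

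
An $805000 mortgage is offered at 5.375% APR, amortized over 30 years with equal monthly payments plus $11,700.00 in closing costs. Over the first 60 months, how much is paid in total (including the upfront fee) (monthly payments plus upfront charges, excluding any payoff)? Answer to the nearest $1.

$282,166

At 5.375% the monthly rate is 0.0044792, so the payment is 805,000 × 0.0044792 / (1 − 1.0044792^−360) = $4,507.77.
Total outlay = 60 × $4,507.77 + $11,700.00 = $282,166.20.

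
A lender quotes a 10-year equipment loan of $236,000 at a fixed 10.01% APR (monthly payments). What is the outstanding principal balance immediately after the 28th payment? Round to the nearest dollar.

$199,853

With monthly rate i = 10.01%/12 = 0.0083417, the balance after k of n payments is P · [(1+i)^n − (1+i)^k] / [(1+i)^n − 1].
(1+0.0083417)^120 = 2.70972748 and (1+0.0083417)^28 = 1.26187396, so the balance is 236,000 × (2.70972748 − 1.26187396) / (2.70972748 − 1) = $199,852.57.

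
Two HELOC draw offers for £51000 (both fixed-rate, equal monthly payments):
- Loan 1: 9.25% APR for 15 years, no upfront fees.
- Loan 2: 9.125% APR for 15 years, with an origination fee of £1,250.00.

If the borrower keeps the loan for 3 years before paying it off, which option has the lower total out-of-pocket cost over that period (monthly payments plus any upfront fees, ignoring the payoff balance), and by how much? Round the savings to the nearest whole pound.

Loan 1 by £1,113

Loan 1: monthly rate = 9.25%/12 = 0.0077083; payment = 51,000 × 0.0077083 / (1 − (1+0.0077083)^−180) = £524.89.
Loan 2: at 9.125% the monthly rate is 0.0076042, so the payment is 51,000 × 0.0076042 / (1 − 1.0076042^−180) = £521.08.
Over 36 months: Loan 1 costs 36 × £524.89 = £18,896.04; Loan 2 costs 36 × £521.08 + £1,250.00 = £20,008.88.
Loan 1 is cheaper by £20,008.88 − £18,896.04 = £1,112.84.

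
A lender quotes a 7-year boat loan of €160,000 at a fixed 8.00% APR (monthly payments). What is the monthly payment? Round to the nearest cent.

Monthly rate = 8%/12 = 0.0066667; payment = 160,000 × 0.0066667 / (1 − (1+0.0066667)^−84) = €2,493.79.

€2,493.79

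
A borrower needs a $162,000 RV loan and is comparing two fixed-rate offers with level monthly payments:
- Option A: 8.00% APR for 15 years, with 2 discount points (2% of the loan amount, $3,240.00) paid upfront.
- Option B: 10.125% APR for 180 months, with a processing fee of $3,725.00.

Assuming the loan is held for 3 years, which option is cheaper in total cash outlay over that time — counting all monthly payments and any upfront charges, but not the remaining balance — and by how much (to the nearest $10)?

Option A by $7,870

Option A: monthly rate = 8%/12 = 0.0066667; payment = 162,000 × 0.0066667 / (1 − (1+0.0066667)^−180) = $1,548.16.
Option B: at 10.125% the monthly rate is 0.0084375, so the payment is 162,000 × 0.0084375 / (1 − 1.0084375^−180) = $1,753.27.
Over 36 months: Option A costs 36 × $1,548.16 + $3,240.00 = $58,973.76; Option B costs 36 × $1,753.27 + $3,725.00 = $66,842.72.
Option A is cheaper by $66,842.72 − $58,973.76 = $7,868.96.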